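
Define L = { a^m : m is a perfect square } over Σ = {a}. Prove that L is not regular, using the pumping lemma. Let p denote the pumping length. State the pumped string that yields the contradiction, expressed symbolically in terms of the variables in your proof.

Suppose for contradiction that L is regular, and let p be the pumping length.
Take w = a^{p²} ∈ L with |w| = p² ≥ p.
By the pumping lemma, w = xyz with |xy| ≤ p and |y| ≥ 1.
Then y = a^k for some k with 1 ≤ k ≤ p.
Pump with i = 2: xy^2z = a^{p²+k}. Since 1 ≤ k ≤ p, p² < p²+k ≤ p²+p < (p+1)², so p²+k lies strictly between consecutive squares and is not a perfect square. So xy^2z ∉ L.
This contradicts the pumping lemma, so L is not regular.

a^{p²+k}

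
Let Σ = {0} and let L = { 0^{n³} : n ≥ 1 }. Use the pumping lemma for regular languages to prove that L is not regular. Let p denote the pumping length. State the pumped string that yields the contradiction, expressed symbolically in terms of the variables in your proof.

Assume L is regular; let p be its pumping constant.
Take w = 0^{p³} ∈ L with |w| = p³ ≥ p.
The pumping lemma gives a decomposition w = xyz where |xy| ≤ p and |y| > 0.
Then y = 0^k for some k with 1 ≤ k ≤ p.
Pump with i = 2: xy^2z = 0^{p³+k}. Since 1 ≤ k ≤ p, p³ < p³+k ≤ p³+p < p³+3p²+3p+1 = (p+1)³, so p³+k is not a perfect cube. So xy^2z ∉ L.
This is a contradiction; hence L is not regular.

0^{p³+k}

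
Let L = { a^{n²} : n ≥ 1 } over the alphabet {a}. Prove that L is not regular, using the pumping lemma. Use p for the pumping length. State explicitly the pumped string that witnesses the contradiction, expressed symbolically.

Suppose for contradiction that L is regular, and let p be the pumping length.
Take w = a^{p²} ∈ L with |w| = p² ≥ p.
Write w = xyz as guaranteed by the lemma, with |xy| ≤ p and y is nonempty.
Then y = a^k for some k with 1 ≤ k ≤ p.
Pump with i = 2: xy^2z = a^{p²+k}. Since 1 ≤ k ≤ p, p² < p²+k ≤ p²+p < (p+1)², so p²+k lies strictly between consecutive squares and is not a perfect square. So xy^2z ∉ L.
Contradiction. Therefore L is not regular.

a^{p²+k}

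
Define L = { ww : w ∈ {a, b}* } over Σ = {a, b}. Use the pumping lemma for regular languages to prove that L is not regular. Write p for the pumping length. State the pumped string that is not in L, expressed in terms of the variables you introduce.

Suppose for contradiction that L is regular, and let p be the pumping length.
Take w = a^p b^p a^p b^p = uu where u = a^pb^p; then w ∈ L and |w| = 4p ≥ p.
Write w = xyz as guaranteed by the lemma, with |xy| ≤ p and |y| > 0.
The first p characters of w are a's, so xy (and hence y) consists only of a's. Write y = a^k, 1 ≤ k ≤ p.
Pump with i = 2: xy^2z = a^{p+k} b^p a^p b^p, of length 4p+k. Suppose this equals vv. The string starts with a and ends with b, so v does too; thus the boundary between the two copies of v is a b→a transition. There is exactly one such transition, at position 2p+k, so |v| = 2p+k and |vv| = 4p+2k ≠ 4p+k since k ≥ 1. So xy^2z ∉ L.
Contradiction. Therefore L is not regular.

a^{p+k} b^p a^p b^p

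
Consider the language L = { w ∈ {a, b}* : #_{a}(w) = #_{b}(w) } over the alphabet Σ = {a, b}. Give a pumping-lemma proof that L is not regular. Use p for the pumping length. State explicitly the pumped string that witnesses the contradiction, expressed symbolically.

a^{p+k} b^p

Assume L is regular. Let p be the pumping length given by the pumping lemma.
Choose w = a^p b^p ∈ L with |w| = 2p ≥ p.
The pumping lemma gives a decomposition w = xyz where |xy| ≤ p and |y| ≥ 1.
Since the first p symbols of w are all a's and |xy| ≤ p, y lies entirely in the leading a-block: y = a^k for some k with 1 ≤ k ≤ p.
Pump with i = 2: xy^2z = a^{p+k} b^p has p+k occurrences of a but only p of b. Since k ≥ 1 the counts differ, so xy^2z ∉ L.
Contradiction. Therefore L is not regular.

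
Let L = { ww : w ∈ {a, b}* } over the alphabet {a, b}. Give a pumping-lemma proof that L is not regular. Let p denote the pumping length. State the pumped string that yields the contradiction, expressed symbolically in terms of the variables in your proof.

a^{p+k} b^p a^p b^p

Suppose for contradiction that L is regular, and let p be the pumping length.
Take w = a^p b^p a^p b^p = uu where u = a^pb^p; then w ∈ L and |w| = 4p ≥ p.
Write w = xyz as guaranteed by the lemma, with |xy| ≤ p and y is nonempty.
The first p characters of w are a's, so xy (and hence y) consists only of a's. Write y = a^k, 1 ≤ k ≤ p.
Pump with i = 2: xy^2z = a^{p+k} b^p a^p b^p, of length 4p+k. Suppose this equals vv. The string starts with a and ends with b, so v does too; thus the boundary between the two copies of v is a b→a transition. There is exactly one such transition, at position 2p+k, so |v| = 2p+k and |vv| = 4p+2k ≠ 4p+k since k ≥ 1. So xy^2z ∉ L.
This is a contradiction; hence L is not regular.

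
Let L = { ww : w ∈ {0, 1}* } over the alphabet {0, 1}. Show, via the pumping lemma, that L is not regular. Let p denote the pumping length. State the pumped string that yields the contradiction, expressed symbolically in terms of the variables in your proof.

Assume L is regular. Let p be the pumping length given by the pumping lemma.
Take w = 0^p 1^p 0^p 1^p = uu where u = 0^p1^p; then w ∈ L and |w| = 4p ≥ p.
Write w = xyz as guaranteed by the lemma, with |xy| ≤ p and y is nonempty.
Since the first p symbols of w are all 0's and |xy| ≤ p, y lies entirely in the leading 0-block: y = 0^k for some k with 1 ≤ k ≤ p.
Pump with i = 2: xy^2z = 0^{p+k} 1^p 0^p 1^p, of length 4p+k. Suppose this equals vv. The string starts with 0 and ends with 1, so v does too; thus the boundary between the two copies of v is a 1→0 transition. There is exactly one such transition, at position 2p+k, so |v| = 2p+k and |vv| = 4p+2k ≠ 4p+k since k ≥ 1. So xy^2z ∉ L.
This contradicts the pumping lemma, so L is not regular.

0^{p+k} 1^p 0^p 1^p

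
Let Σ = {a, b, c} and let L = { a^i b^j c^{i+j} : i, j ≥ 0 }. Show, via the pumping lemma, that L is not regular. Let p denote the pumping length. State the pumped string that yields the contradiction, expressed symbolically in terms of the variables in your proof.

a^{p+k} b^p c^{2p}

Toward a contradiction, assume L is regular with pumping length p.
Take w = a^p b^p c^{2p} ∈ L (with i=j=p, i+j=2p), |w| = 4p ≥ p.
By the pumping lemma, w = xyz with |xy| ≤ p and |y| > 0.
Because |xy| ≤ p and w begins with p copies of a, we have y = a^k with 1 ≤ k ≤ p.
Consider xy^2z = a^{p+k} b^p c^{2p}. Now the a- and b-counts sum to 2p+k, but the c-count is 2p ≠ 2p+k. So xy^2z ∉ L.
Contradiction. Therefore L is not regular.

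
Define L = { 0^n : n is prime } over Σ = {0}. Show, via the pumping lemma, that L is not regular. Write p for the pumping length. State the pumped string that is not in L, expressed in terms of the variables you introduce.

0^{q(1+k)}

Toward a contradiction, assume L is regular with pumping length p.
Let q be a prime with q ≥ p+2 (infinitely many primes exist), and take w = 0^q ∈ L with |w| = q ≥ p.
The pumping lemma gives a decomposition w = xyz where |xy| ≤ p and |y| ≥ 1.
Then y = 0^k for some k with 1 ≤ k ≤ p.
Since 1 ≤ k ≤ p, |xz| = q-k. Pump with i = q+1: |xy^{q+1}z| = (q-k)+(q+1)k = q+qk = q(1+k), which is composite (both factors ≥ 2). So xy^{q+1}z = 0^{q(1+k)} ∉ L.
This is a contradiction; hence L is not regular.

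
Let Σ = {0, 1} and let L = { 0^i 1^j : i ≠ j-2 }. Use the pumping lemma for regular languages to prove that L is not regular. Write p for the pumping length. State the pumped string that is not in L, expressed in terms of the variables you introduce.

0^{p+p!} 1^{p+p!+2}

Suppose for contradiction that L is regular, and let p be the pumping length.
Choose w = 0^p 1^{p+p!+2}. Since p ≠ (p+p!+2)-2 = p+p!, w ∈ L; and |w| ≥ p.
The pumping lemma gives a decomposition w = xyz where |xy| ≤ p and y is nonempty.
The first p characters of w are 0's, so xy (and hence y) consists only of 0's. Write y = 0^k, 1 ≤ k ≤ p.
Since 1 ≤ k ≤ p, k divides p!; set t = 1 + p!/k. Then xy^t z has p + (p!/k)·k = p + p! copies of 0. Now the 0-count is p+p! and (1-count)-2 = (p+p!+2)-2 = p+p!, so i ≠ j-2 fails. So xy^t z = 0^{p+p!} 1^{p+p!+2} ∉ L.
This contradicts the pumping lemma, so L is not regular.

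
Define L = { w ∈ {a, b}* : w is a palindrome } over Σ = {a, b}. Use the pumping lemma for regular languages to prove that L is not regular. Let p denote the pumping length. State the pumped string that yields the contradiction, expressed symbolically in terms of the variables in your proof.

Assume L is regular. Let p be the pumping length given by the pumping lemma.
Take w = a^p b a^p, a palindrome of length 2p+1 ≥ p.
The pumping lemma gives a decomposition w = xyz where |xy| ≤ p and |y| ≥ 1.
The first p characters of w are a's, so xy (and hence y) consists only of a's. Write y = a^k, 1 ≤ k ≤ p.
Pump with i = 2: xy^2z = a^{p+k} b a^p. Its reverse is a^p b a^{p+k}, which differs from xy^2z since k ≥ 1. So xy^2z is not a palindrome and xy^2z ∉ L.
This contradicts the pumping lemma, so L is not regular.

a^{p+k} b a^p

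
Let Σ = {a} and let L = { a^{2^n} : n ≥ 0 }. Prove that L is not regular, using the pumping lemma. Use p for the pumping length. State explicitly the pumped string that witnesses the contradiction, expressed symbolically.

Assume L is regular; let p be its pumping constant.
Take w = a^{2^p} ∈ L with |w| = 2^p ≥ p.
The pumping lemma gives a decomposition w = xyz where |xy| ≤ p and |y| ≥ 1.
Then y = a^k for some k with 1 ≤ k ≤ p.
Pump with i = 2: xy^2z = a^{2^p+k}. Since 1 ≤ k ≤ p < 2^p, we have 2^p < 2^p+k < 2^{p+1}, so 2^p+k is not a power of 2. So xy^2z ∉ L.
Contradiction. Therefore L is not regular.

a^{2^p+k}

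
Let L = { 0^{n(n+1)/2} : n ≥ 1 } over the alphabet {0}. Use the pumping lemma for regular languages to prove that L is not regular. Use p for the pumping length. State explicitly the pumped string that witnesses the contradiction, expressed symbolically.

Toward a contradiction, assume L is regular with pumping length p.
Take w = 0^{p(p+1)/2} ∈ L with |w| = p(p+1)/2 ≥ p.
Write w = xyz as guaranteed by the lemma, with |xy| ≤ p and y is nonempty.
Then y = 0^k for some k with 1 ≤ k ≤ p.
Pump with i = 2: xy^2z = 0^{p(p+1)/2+k}. Since 1 ≤ k ≤ p, p(p+1)/2 < p(p+1)/2+k ≤ p(p+1)/2+p < (p+1)(p+2)/2, so p(p+1)/2+k is strictly between consecutive triangular numbers. So xy^2z ∉ L.
This is a contradiction; hence L is not regular.

0^{p(p+1)/2+k}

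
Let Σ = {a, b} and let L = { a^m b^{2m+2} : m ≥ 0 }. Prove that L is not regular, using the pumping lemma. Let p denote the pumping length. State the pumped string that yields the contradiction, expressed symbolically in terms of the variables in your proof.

a^{p+k} b^{2p+2}

Suppose for contradiction that L is regular, and let p be the pumping length.
Take w = a^p b^{2p+2}. Then w ∈ L and |w| = 3p+2 ≥ p.
The pumping lemma gives a decomposition w = xyz where |xy| ≤ p and |y| ≥ 1.
Because |xy| ≤ p and w begins with p copies of a, we have y = a^k with 1 ≤ k ≤ p.
Pump with i = 2: xy^2z = a^{p+k} b^{2p+2}. For this to lie in L we would need 2p+2 = 2(p+k)+2, which forces k = 0. But k ≥ 1, so xy^2z ∉ L.
This is a contradiction; hence L is not regular.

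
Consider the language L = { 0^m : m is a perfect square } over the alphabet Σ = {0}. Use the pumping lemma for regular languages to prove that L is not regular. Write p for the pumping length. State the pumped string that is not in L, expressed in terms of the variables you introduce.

Assume L is regular. Let p be the pumping length given by the pumping lemma.
Take w = 0^{p²} ∈ L with |w| = p² ≥ p.
By the pumping lemma, w = xyz with |xy| ≤ p and y is nonempty.
Then y = 0^k for some k with 1 ≤ k ≤ p.
Pump with i = 2: xy^2z = 0^{p²+k}. Since 1 ≤ k ≤ p, p² < p²+k ≤ p²+p < (p+1)², so p²+k lies strictly between consecutive squares and is not a perfect square. So xy^2z ∉ L.
Contradiction. Therefore L is not regular.

0^{p²+k}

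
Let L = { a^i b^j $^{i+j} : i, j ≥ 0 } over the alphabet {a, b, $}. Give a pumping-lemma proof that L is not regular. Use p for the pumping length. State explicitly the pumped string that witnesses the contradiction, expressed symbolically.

a^{p+k} b^p $^{2p}

Assume L is regular. Let p be the pumping length given by the pumping lemma.
Take w = a^p b^p $^{2p} ∈ L (with i=j=p, i+j=2p), |w| = 4p ≥ p.
By the pumping lemma, w = xyz with |xy| ≤ p and y is nonempty.
Because |xy| ≤ p and w begins with p copies of a, we have y = a^k with 1 ≤ k ≤ p.
Consider xy^2z = a^{p+k} b^p $^{2p}. Now the a- and b-counts sum to 2p+k, but the $-count is 2p ≠ 2p+k. So xy^2z ∉ L.
Contradiction. Therefore L is not regular.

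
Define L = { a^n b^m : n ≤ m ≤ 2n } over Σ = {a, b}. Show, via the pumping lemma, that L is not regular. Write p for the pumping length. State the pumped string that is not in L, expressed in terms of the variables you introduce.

a^{p+k} b^p

Assume L is regular; let p be its pumping constant.
Take w = a^p b^p ∈ L (since p ≤ p ≤ 2p), with |w| = 2p ≥ p.
Write w = xyz as guaranteed by the lemma, with |xy| ≤ p and y is nonempty.
Because |xy| ≤ p and w begins with p copies of a, we have y = a^k with 1 ≤ k ≤ p.
Pump with i = 2: xy^2z = a^{p+k} b^p. Now n = p+k > p = m, so the condition n ≤ m fails. Thus xy^2z ∉ L.
Contradiction. Therefore L is not regular.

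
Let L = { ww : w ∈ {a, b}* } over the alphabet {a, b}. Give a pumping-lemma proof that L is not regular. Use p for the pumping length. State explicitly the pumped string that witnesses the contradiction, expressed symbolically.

Suppose for contradiction that L is regular, and let p be the pumping length.
Take w = a^p b^p a^p b^p = uu where u = a^pb^p; then w ∈ L and |w| = 4p ≥ p.
The pumping lemma gives a decomposition w = xyz where |xy| ≤ p and y is nonempty.
Because |xy| ≤ p and w begins with p copies of a, we have y = a^k with 1 ≤ k ≤ p.
Pump with i = 2: xy^2z = a^{p+k} b^p a^p b^p, of length 4p+k. Suppose this equals vv. The string starts with a and ends with b, so v does too; thus the boundary between the two copies of v is a b→a transition. There is exactly one such transition, at position 2p+k, so |v| = 2p+k and |vv| = 4p+2k ≠ 4p+k since k ≥ 1. So xy^2z ∉ L.
This is a contradiction; hence L is not regular.

a^{p+k} b^p a^p b^p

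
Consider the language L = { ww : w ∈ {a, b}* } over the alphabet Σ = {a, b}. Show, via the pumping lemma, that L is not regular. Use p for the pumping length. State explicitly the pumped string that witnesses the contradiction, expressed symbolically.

a^{p+k} b^p a^p b^p

Assume L is regular; let p be its pumping constant.
Take w = a^p b^p a^p b^p = uu where u = a^pb^p; then w ∈ L and |w| = 4p ≥ p.
The pumping lemma gives a decomposition w = xyz where |xy| ≤ p and y is nonempty.
Because |xy| ≤ p and w begins with p copies of a, we have y = a^k with 1 ≤ k ≤ p.
Pump with i = 2: xy^2z = a^{p+k} b^p a^p b^p, of length 4p+k. Suppose this equals vv. The string starts with a and ends with b, so v does too; thus the boundary between the two copies of v is a b→a transition. There is exactly one such transition, at position 2p+k, so |v| = 2p+k and |vv| = 4p+2k ≠ 4p+k since k ≥ 1. So xy^2z ∉ L.
This is a contradiction; hence L is not regular.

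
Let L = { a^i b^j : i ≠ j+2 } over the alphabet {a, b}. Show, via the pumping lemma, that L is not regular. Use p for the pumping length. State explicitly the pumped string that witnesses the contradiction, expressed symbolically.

a^{p+p!} b^{p+p!-2}

Assume L is regular; let p be its pumping constant.
Choose w = a^p b^{p+p!-2}. Since p ≠ (p+p!-2)+2 = p+p!, w ∈ L; and |w| ≥ p.
The pumping lemma gives a decomposition w = xyz where |xy| ≤ p and |y| > 0.
Because |xy| ≤ p and w begins with p copies of a, we have y = a^k with 1 ≤ k ≤ p.
Since 1 ≤ k ≤ p, k divides p!; set t = 1 + p!/k. Then xy^t z has p + (p!/k)·k = p + p! copies of a. Now the a-count is p+p! and (b-count)+2 = (p+p!-2)+2 = p+p!, so i ≠ j+2 fails. So xy^t z = a^{p+p!} b^{p+p!-2} ∉ L.
This contradicts the pumping lemma, so L is not regular.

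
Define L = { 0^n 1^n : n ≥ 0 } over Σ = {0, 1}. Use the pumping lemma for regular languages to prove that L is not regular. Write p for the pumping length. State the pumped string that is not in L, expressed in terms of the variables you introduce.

Assume L is regular. Let p be the pumping length given by the pumping lemma.
Take w = 0^p 1^p. Then w ∈ L and |w| = 2p ≥ p.
The pumping lemma gives a decomposition w = xyz where |xy| ≤ p and |y| > 0.
The first p characters of w are 0's, so xy (and hence y) consists only of 0's. Write y = 0^k, 1 ≤ k ≤ p.
Pump with i = 2: xy^2z = 0^{p+k} 1^p. For this to lie in L we would need p = p+k, which forces k = 0. But k ≥ 1, so xy^2z ∉ L.
This contradicts the pumping lemma, so L is not regular.

0^{p+k} 1^p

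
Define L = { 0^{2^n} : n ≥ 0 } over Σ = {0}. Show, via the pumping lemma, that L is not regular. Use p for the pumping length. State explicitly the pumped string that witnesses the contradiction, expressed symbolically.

0^{2^p+k}

Assume L is regular. Let p be the pumping length given by the pumping lemma.
Take w = 0^{2^p} ∈ L with |w| = 2^p ≥ p.
The pumping lemma gives a decomposition w = xyz where |xy| ≤ p and y is nonempty.
Then y = 0^k for some k with 1 ≤ k ≤ p.
Pump with i = 2: xy^2z = 0^{2^p+k}. Since 1 ≤ k ≤ p < 2^p, we have 2^p < 2^p+k < 2^{p+1}, so 2^p+k is not a power of 2. So xy^2z ∉ L.
Contradiction. Therefore L is not regular.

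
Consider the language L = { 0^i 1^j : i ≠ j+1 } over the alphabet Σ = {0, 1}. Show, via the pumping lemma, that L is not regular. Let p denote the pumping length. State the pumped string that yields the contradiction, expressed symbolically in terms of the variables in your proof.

0^{p+p!} 1^{p+p!-1}

Assume L is regular; let p be its pumping constant.
Choose w = 0^p 1^{p+p!-1}. Since p ≠ (p+p!-1)+1 = p+p!, w ∈ L; and |w| ≥ p.
Write w = xyz as guaranteed by the lemma, with |xy| ≤ p and y is nonempty.
Since the first p symbols of w are all 0's and |xy| ≤ p, y lies entirely in the leading 0-block: y = 0^k for some k with 1 ≤ k ≤ p.
Since 1 ≤ k ≤ p, k divides p!; set t = 1 + p!/k. Then xy^t z has p + (p!/k)·k = p + p! copies of 0. Now the 0-count is p+p! and (1-count)+1 = (p+p!-1)+1 = p+p!, so i ≠ j+1 fails. So xy^t z = 0^{p+p!} 1^{p+p!-1} ∉ L.
This is a contradiction; hence L is not regular.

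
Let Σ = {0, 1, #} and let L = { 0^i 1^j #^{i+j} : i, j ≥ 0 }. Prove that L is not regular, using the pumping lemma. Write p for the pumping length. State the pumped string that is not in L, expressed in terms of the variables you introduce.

0^{p+k} 1^p #^{2p}

Assume L is regular. Let p be the pumping length given by the pumping lemma.
Take w = 0^p 1^p #^{2p} ∈ L (with i=j=p, i+j=2p), |w| = 4p ≥ p.
By the pumping lemma, w = xyz with |xy| ≤ p and |y| ≥ 1.
Because |xy| ≤ p and w begins with p copies of 0, we have y = 0^k with 1 ≤ k ≤ p.
Consider xy^2z = 0^{p+k} 1^p #^{2p}. Now the 0- and 1-counts sum to 2p+k, but the #-count is 2p ≠ 2p+k. So xy^2z ∉ L.
This is a contradiction; hence L is not regular.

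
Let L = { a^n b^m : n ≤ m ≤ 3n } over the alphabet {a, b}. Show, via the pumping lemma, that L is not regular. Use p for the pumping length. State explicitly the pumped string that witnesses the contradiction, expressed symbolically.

a^{p+k} b^p

Assume L is regular. Let p be the pumping length given by the pumping lemma.
Take w = a^p b^p ∈ L (since p ≤ p ≤ 3p), with |w| = 2p ≥ p.
Write w = xyz as guaranteed by the lemma, with |xy| ≤ p and |y| ≥ 1.
Since the first p symbols of w are all a's and |xy| ≤ p, y lies entirely in the leading a-block: y = a^k for some k with 1 ≤ k ≤ p.
Pump with i = 2: xy^2z = a^{p+k} b^p. Now n = p+k > p = m, so the condition n ≤ m fails. Thus xy^2z ∉ L.
This contradicts the pumping lemma, so L is not regular.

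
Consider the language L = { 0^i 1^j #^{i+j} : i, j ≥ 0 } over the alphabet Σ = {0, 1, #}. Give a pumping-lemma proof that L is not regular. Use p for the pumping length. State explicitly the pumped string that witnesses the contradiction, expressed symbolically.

0^{p+k} 1^p #^{2p}

Toward a contradiction, assume L is regular with pumping length p.
Take w = 0^p 1^p #^{2p} ∈ L (with i=j=p, i+j=2p), |w| = 4p ≥ p.
The pumping lemma gives a decomposition w = xyz where |xy| ≤ p and y is nonempty.
Since the first p symbols of w are all 0's and |xy| ≤ p, y lies entirely in the leading 0-block: y = 0^k for some k with 1 ≤ k ≤ p.
Consider xy^2z = 0^{p+k} 1^p #^{2p}. Now the 0- and 1-counts sum to 2p+k, but the #-count is 2p ≠ 2p+k. So xy^2z ∉ L.
This contradicts the pumping lemma, so L is not regular.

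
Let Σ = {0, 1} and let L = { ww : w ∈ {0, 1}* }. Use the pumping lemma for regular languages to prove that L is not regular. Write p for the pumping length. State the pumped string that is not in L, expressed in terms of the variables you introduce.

0^{p+k} 1^p 0^p 1^p

Assume L is regular. Let p be the pumping length given by the pumping lemma.
Take w = 0^p 1^p 0^p 1^p = uu where u = 0^p1^p; then w ∈ L and |w| = 4p ≥ p.
By the pumping lemma, w = xyz with |xy| ≤ p and y is nonempty.
Since the first p symbols of w are all 0's and |xy| ≤ p, y lies entirely in the leading 0-block: y = 0^k for some k with 1 ≤ k ≤ p.
Pump with i = 2: xy^2z = 0^{p+k} 1^p 0^p 1^p, of length 4p+k. Suppose this equals vv. The string starts with 0 and ends with 1, so v does too; thus the boundary between the two copies of v is a 1→0 transition. There is exactly one such transition, at position 2p+k, so |v| = 2p+k and |vv| = 4p+2k ≠ 4p+k since k ≥ 1. So xy^2z ∉ L.
This contradicts the pumping lemma, so L is not regular.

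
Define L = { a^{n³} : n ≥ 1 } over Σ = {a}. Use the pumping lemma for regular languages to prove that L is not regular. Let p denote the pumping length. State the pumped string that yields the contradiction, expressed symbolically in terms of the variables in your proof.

a^{p³+k}

Toward a contradiction, assume L is regular with pumping length p.
Take w = a^{p³} ∈ L with |w| = p³ ≥ p.
The pumping lemma gives a decomposition w = xyz where |xy| ≤ p and |y| ≥ 1.
Then y = a^k for some k with 1 ≤ k ≤ p.
Pump with i = 2: xy^2z = a^{p³+k}. Since 1 ≤ k ≤ p, p³ < p³+k ≤ p³+p < p³+3p²+3p+1 = (p+1)³, so p³+k is not a perfect cube. So xy^2z ∉ L.
This is a contradiction; hence L is not regular.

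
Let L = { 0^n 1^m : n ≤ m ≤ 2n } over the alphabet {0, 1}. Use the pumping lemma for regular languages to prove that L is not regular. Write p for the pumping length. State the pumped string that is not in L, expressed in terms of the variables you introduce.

Assume L is regular. Let p be the pumping length given by the pumping lemma.
Take w = 0^p 1^p ∈ L (since p ≤ p ≤ 2p), with |w| = 2p ≥ p.
Write w = xyz as guaranteed by the lemma, with |xy| ≤ p and y is nonempty.
The first p characters of w are 0's, so xy (and hence y) consists only of 0's. Write y = 0^k, 1 ≤ k ≤ p.
Pump with i = 2: xy^2z = 0^{p+k} 1^p. Now n = p+k > p = m, so the condition n ≤ m fails. Thus xy^2z ∉ L.
This contradicts the pumping lemma, so L is not regular.

0^{p+k} 1^p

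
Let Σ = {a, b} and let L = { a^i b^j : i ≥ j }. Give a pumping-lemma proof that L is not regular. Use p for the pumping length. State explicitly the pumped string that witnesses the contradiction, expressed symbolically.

Toward a contradiction, assume L is regular with pumping length p.
Choose w = a^p b^p ∈ L, with |w| = 2p ≥ p.
By the pumping lemma, w = xyz with |xy| ≤ p and |y| ≥ 1.
The first p characters of w are a's, so xy (and hence y) consists only of a's. Write y = a^k, 1 ≤ k ≤ p.
Consider xy^0z = xz = a^{p-k} b^p. Since k ≥ 1, the a-count p-k is less than p, so i ≥ j fails; thus xz ∉ L.
This contradicts the pumping lemma, so L is not regular.

a^{p-k} b^p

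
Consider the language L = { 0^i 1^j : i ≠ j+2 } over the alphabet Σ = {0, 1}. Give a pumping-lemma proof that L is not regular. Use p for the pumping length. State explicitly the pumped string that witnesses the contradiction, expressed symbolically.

0^{p+p!} 1^{p+p!-2}

Toward a contradiction, assume L is regular with pumping length p.
Choose w = 0^p 1^{p+p!-2}. Since p ≠ (p+p!-2)+2 = p+p!, w ∈ L; and |w| ≥ p.
Write w = xyz as guaranteed by the lemma, with |xy| ≤ p and |y| ≥ 1.
Since the first p symbols of w are all 0's and |xy| ≤ p, y lies entirely in the leading 0-block: y = 0^k for some k with 1 ≤ k ≤ p.
Since 1 ≤ k ≤ p, k divides p!; set t = 1 + p!/k. Then xy^t z has p + (p!/k)·k = p + p! copies of 0. Now the 0-count is p+p! and (1-count)+2 = (p+p!-2)+2 = p+p!, so i ≠ j+2 fails. So xy^t z = 0^{p+p!} 1^{p+p!-2} ∉ L.
This is a contradiction; hence L is not regular.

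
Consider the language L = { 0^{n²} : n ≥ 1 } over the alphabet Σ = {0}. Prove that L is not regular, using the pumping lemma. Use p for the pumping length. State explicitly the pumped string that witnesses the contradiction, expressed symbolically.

0^{p²+k}

Suppose for contradiction that L is regular, and let p be the pumping length.
Take w = 0^{p²} ∈ L with |w| = p² ≥ p.
Write w = xyz as guaranteed by the lemma, with |xy| ≤ p and y is nonempty.
Then y = 0^k for some k with 1 ≤ k ≤ p.
Pump with i = 2: xy^2z = 0^{p²+k}. Since 1 ≤ k ≤ p, p² < p²+k ≤ p²+p < (p+1)², so p²+k lies strictly between consecutive squares and is not a perfect square. So xy^2z ∉ L.
This is a contradiction; hence L is not regular.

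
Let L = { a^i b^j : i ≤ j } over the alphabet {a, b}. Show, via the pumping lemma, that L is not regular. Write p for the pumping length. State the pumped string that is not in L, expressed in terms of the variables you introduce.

a^{p+k} b^p

Toward a contradiction, assume L is regular with pumping length p.
Choose w = a^p b^p ∈ L, with |w| = 2p ≥ p.
The pumping lemma gives a decomposition w = xyz where |xy| ≤ p and |y| ≥ 1.
Because |xy| ≤ p and w begins with p copies of a, we have y = a^k with 1 ≤ k ≤ p.
Consider xy^2z = a^{p+k} b^p. Since k ≥ 1, the a-count p+k exceeds the b-count p, so i ≤ j fails; thus xy^2z ∉ L.
Contradiction. Therefore L is not regular.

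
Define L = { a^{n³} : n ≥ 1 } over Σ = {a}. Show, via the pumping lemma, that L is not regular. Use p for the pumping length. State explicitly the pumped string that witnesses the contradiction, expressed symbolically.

Suppose for contradiction that L is regular, and let p be the pumping length.
Take w = a^{p³} ∈ L with |w| = p³ ≥ p.
Write w = xyz as guaranteed by the lemma, with |xy| ≤ p and |y| > 0.
Then y = a^k for some k with 1 ≤ k ≤ p.
Pump with i = 2: xy^2z = a^{p³+k}. Since 1 ≤ k ≤ p, p³ < p³+k ≤ p³+p < p³+3p²+3p+1 = (p+1)³, so p³+k is not a perfect cube. So xy^2z ∉ L.
This is a contradiction; hence L is not regular.

a^{p³+k}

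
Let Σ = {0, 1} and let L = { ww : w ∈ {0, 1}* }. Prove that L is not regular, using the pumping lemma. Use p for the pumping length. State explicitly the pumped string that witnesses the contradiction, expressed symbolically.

Assume L is regular; let p be its pumping constant.
Take w = 0^p 1^p 0^p 1^p = uu where u = 0^p1^p; then w ∈ L and |w| = 4p ≥ p.
The pumping lemma gives a decomposition w = xyz where |xy| ≤ p and |y| ≥ 1.
Since the first p symbols of w are all 0's and |xy| ≤ p, y lies entirely in the leading 0-block: y = 0^k for some k with 1 ≤ k ≤ p.
Pump with i = 2: xy^2z = 0^{p+k} 1^p 0^p 1^p, of length 4p+k. Suppose this equals vv. The string starts with 0 and ends with 1, so v does too; thus the boundary between the two copies of v is a 1→0 transition. There is exactly one such transition, at position 2p+k, so |v| = 2p+k and |vv| = 4p+2k ≠ 4p+k since k ≥ 1. So xy^2z ∉ L.
Contradiction. Therefore L is not regular.

0^{p+k} 1^p 0^p 1^p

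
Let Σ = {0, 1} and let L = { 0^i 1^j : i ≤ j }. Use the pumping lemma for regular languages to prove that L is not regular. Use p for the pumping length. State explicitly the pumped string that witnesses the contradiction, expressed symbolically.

Toward a contradiction, assume L is regular with pumping length p.
Choose w = 0^p 1^p ∈ L, with |w| = 2p ≥ p.
By the pumping lemma, w = xyz with |xy| ≤ p and |y| ≥ 1.
Since the first p symbols of w are all 0's and |xy| ≤ p, y lies entirely in the leading 0-block: y = 0^k for some k with 1 ≤ k ≤ p.
Consider xy^2z = 0^{p+k} 1^p. Since k ≥ 1, the 0-count p+k exceeds the 1-count p, so i ≤ j fails; thus xy^2z ∉ L.
Contradiction. Therefore L is not regular.

0^{p+k} 1^p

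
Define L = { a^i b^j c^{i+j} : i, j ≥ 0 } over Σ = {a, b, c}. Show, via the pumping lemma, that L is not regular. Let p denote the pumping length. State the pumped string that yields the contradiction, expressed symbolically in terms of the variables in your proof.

a^{p+k} b^p c^{2p}

Assume L is regular. Let p be the pumping length given by the pumping lemma.
Take w = a^p b^p c^{2p} ∈ L (with i=j=p, i+j=2p), |w| = 4p ≥ p.
The pumping lemma gives a decomposition w = xyz where |xy| ≤ p and y is nonempty.
Since the first p symbols of w are all a's and |xy| ≤ p, y lies entirely in the leading a-block: y = a^k for some k with 1 ≤ k ≤ p.
Consider xy^2z = a^{p+k} b^p c^{2p}. Now the a- and b-counts sum to 2p+k, but the c-count is 2p ≠ 2p+k. So xy^2z ∉ L.
This is a contradiction; hence L is not regular.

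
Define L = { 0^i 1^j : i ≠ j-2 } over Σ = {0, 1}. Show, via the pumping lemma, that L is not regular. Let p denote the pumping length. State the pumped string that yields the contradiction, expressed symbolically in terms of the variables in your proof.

Assume L is regular; let p be its pumping constant.
Choose w = 0^p 1^{p+p!+2}. Since p ≠ (p+p!+2)-2 = p+p!, w ∈ L; and |w| ≥ p.
By the pumping lemma, w = xyz with |xy| ≤ p and |y| ≥ 1.
Since the first p symbols of w are all 0's and |xy| ≤ p, y lies entirely in the leading 0-block: y = 0^k for some k with 1 ≤ k ≤ p.
Since 1 ≤ k ≤ p, k divides p!; set t = 1 + p!/k. Then xy^t z has p + (p!/k)·k = p + p! copies of 0. Now the 0-count is p+p! and (1-count)-2 = (p+p!+2)-2 = p+p!, so i ≠ j-2 fails. So xy^t z = 0^{p+p!} 1^{p+p!+2} ∉ L.
This is a contradiction; hence L is not regular.

0^{p+p!} 1^{p+p!+2}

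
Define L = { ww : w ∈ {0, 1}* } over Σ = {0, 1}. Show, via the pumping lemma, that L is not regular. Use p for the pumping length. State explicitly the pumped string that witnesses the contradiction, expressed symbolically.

0^{p+k} 1^p 0^p 1^p

Assume L is regular; let p be its pumping constant.
Take w = 0^p 1^p 0^p 1^p = uu where u = 0^p1^p; then w ∈ L and |w| = 4p ≥ p.
The pumping lemma gives a decomposition w = xyz where |xy| ≤ p and |y| ≥ 1.
The first p characters of w are 0's, so xy (and hence y) consists only of 0's. Write y = 0^k, 1 ≤ k ≤ p.
Pump with i = 2: xy^2z = 0^{p+k} 1^p 0^p 1^p, of length 4p+k. Suppose this equals vv. The string starts with 0 and ends with 1, so v does too; thus the boundary between the two copies of v is a 1→0 transition. There is exactly one such transition, at position 2p+k, so |v| = 2p+k and |vv| = 4p+2k ≠ 4p+k since k ≥ 1. So xy^2z ∉ L.
This contradicts the pumping lemma, so L is not regular.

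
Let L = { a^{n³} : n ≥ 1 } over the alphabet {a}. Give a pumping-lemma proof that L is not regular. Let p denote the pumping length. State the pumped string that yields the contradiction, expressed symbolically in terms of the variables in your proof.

a^{p³+k}

Toward a contradiction, assume L is regular with pumping length p.
Take w = a^{p³} ∈ L with |w| = p³ ≥ p.
By the pumping lemma, w = xyz with |xy| ≤ p and y is nonempty.
Then y = a^k for some k with 1 ≤ k ≤ p.
Pump with i = 2: xy^2z = a^{p³+k}. Since 1 ≤ k ≤ p, p³ < p³+k ≤ p³+p < p³+3p²+3p+1 = (p+1)³, so p³+k is not a perfect cube. So xy^2z ∉ L.
This is a contradiction; hence L is not regular.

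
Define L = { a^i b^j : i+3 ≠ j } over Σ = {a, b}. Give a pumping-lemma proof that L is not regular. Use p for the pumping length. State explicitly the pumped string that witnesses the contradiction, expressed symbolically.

Suppose for contradiction that L is regular, and let p be the pumping length.
Choose w = a^p b^{p+p!+3}. Since p ≠ (p+p!+3)-3 = p+p!, w ∈ L; and |w| ≥ p.
By the pumping lemma, w = xyz with |xy| ≤ p and |y| ≥ 1.
Since the first p symbols of w are all a's and |xy| ≤ p, y lies entirely in the leading a-block: y = a^k for some k with 1 ≤ k ≤ p.
Since 1 ≤ k ≤ p, k divides p!; set t = 1 + p!/k. Then xy^t z has p + (p!/k)·k = p + p! copies of a. Now the a-count is p+p! and (b-count)-3 = (p+p!+3)-3 = p+p!, so i+3 ≠ j fails. So xy^t z = a^{p+p!} b^{p+p!+3} ∉ L.
Contradiction. Therefore L is not regular.

a^{p+p!} b^{p+p!+3}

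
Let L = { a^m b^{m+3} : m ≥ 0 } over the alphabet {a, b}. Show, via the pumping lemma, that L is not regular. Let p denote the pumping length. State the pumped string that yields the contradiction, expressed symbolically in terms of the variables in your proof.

a^{p+k} b^{p+3}

Suppose for contradiction that L is regular, and let p be the pumping length.
Let w = a^p b^{p+3} ∈ L; note |w| = 2p+3 ≥ p.
By the pumping lemma, w = xyz with |xy| ≤ p and y is nonempty.
Since the first p symbols of w are all a's and |xy| ≤ p, y lies entirely in the leading a-block: y = a^k for some k with 1 ≤ k ≤ p.
Pump with i = 2: xy^2z = a^{p+k} b^{p+3}. For this to lie in L we would need p+3 = (p+k)+3, which forces k = 0. But k ≥ 1, so xy^2z ∉ L.
This is a contradiction; hence L is not regular.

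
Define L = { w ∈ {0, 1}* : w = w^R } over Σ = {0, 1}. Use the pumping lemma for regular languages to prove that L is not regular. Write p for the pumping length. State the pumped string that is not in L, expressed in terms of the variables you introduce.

Suppose for contradiction that L is regular, and let p be the pumping length.
Take w = 0^p 1 0^p, a palindrome of length 2p+1 ≥ p.
By the pumping lemma, w = xyz with |xy| ≤ p and |y| ≥ 1.
Since the first p symbols of w are all 0's and |xy| ≤ p, y lies entirely in the leading 0-block: y = 0^k for some k with 1 ≤ k ≤ p.
Pump with i = 2: xy^2z = 0^{p+k} 1 0^p. Its reverse is 0^p 1 0^{p+k}, which differs from xy^2z since k ≥ 1. So xy^2z is not a palindrome and xy^2z ∉ L.
This contradicts the pumping lemma, so L is not regular.

0^{p+k} 1 0^p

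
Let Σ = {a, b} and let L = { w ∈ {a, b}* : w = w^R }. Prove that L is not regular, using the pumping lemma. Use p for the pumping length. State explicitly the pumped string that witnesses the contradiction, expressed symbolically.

a^{p+k} b a^p

Assume L is regular. Let p be the pumping length given by the pumping lemma.
Take w = a^p b a^p, a palindrome of length 2p+1 ≥ p.
Write w = xyz as guaranteed by the lemma, with |xy| ≤ p and |y| > 0.
Since the first p symbols of w are all a's and |xy| ≤ p, y lies entirely in the leading a-block: y = a^k for some k with 1 ≤ k ≤ p.
Pump with i = 2: xy^2z = a^{p+k} b a^p. Its reverse is a^p b a^{p+k}, which differs from xy^2z since k ≥ 1. So xy^2z is not a palindrome and xy^2z ∉ L.
This is a contradiction; hence L is not regular.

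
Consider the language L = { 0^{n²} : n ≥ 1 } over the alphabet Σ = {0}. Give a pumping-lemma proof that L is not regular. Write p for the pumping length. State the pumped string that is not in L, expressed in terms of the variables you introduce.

0^{p²+k}

Assume L is regular; let p be its pumping constant.
Take w = 0^{p²} ∈ L with |w| = p² ≥ p.
Write w = xyz as guaranteed by the lemma, with |xy| ≤ p and |y| > 0.
Then y = 0^k for some k with 1 ≤ k ≤ p.
Pump with i = 2: xy^2z = 0^{p²+k}. Since 1 ≤ k ≤ p, p² < p²+k ≤ p²+p < (p+1)², so p²+k lies strictly between consecutive squares and is not a perfect square. So xy^2z ∉ L.
This is a contradiction; hence L is not regular.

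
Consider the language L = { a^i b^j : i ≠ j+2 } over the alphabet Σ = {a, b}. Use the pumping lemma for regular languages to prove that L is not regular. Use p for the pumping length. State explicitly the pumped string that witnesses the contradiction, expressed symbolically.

a^{p+p!} b^{p+p!-2}

Assume L is regular. Let p be the pumping length given by the pumping lemma.
Choose w = a^p b^{p+p!-2}. Since p ≠ (p+p!-2)+2 = p+p!, w ∈ L; and |w| ≥ p.
By the pumping lemma, w = xyz with |xy| ≤ p and y is nonempty.
Because |xy| ≤ p and w begins with p copies of a, we have y = a^k with 1 ≤ k ≤ p.
Since 1 ≤ k ≤ p, k divides p!; set t = 1 + p!/k. Then xy^t z has p + (p!/k)·k = p + p! copies of a. Now the a-count is p+p! and (b-count)+2 = (p+p!-2)+2 = p+p!, so i ≠ j+2 fails. So xy^t z = a^{p+p!} b^{p+p!-2} ∉ L.
Contradiction. Therefore L is not regular.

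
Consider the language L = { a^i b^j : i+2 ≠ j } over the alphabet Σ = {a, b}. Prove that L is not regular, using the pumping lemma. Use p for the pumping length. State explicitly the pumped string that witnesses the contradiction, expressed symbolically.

a^{p+p!} b^{p+p!+2}

Suppose for contradiction that L is regular, and let p be the pumping length.
Choose w = a^p b^{p+p!+2}. Since p ≠ (p+p!+2)-2 = p+p!, w ∈ L; and |w| ≥ p.
By the pumping lemma, w = xyz with |xy| ≤ p and |y| ≥ 1.
The first p characters of w are a's, so xy (and hence y) consists only of a's. Write y = a^k, 1 ≤ k ≤ p.
Since 1 ≤ k ≤ p, k divides p!; set t = 1 + p!/k. Then xy^t z has p + (p!/k)·k = p + p! copies of a. Now the a-count is p+p! and (b-count)-2 = (p+p!+2)-2 = p+p!, so i+2 ≠ j fails. So xy^t z = a^{p+p!} b^{p+p!+2} ∉ L.
This is a contradiction; hence L is not regular.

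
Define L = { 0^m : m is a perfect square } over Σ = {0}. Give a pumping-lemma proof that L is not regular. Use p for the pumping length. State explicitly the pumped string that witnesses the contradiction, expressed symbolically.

0^{p²+k}

Toward a contradiction, assume L is regular with pumping length p.
Take w = 0^{p²} ∈ L with |w| = p² ≥ p.
Write w = xyz as guaranteed by the lemma, with |xy| ≤ p and |y| ≥ 1.
Then y = 0^k for some k with 1 ≤ k ≤ p.
Pump with i = 2: xy^2z = 0^{p²+k}. Since 1 ≤ k ≤ p, p² < p²+k ≤ p²+p < (p+1)², so p²+k lies strictly between consecutive squares and is not a perfect square. So xy^2z ∉ L.
This contradicts the pumping lemma, so L is not regular.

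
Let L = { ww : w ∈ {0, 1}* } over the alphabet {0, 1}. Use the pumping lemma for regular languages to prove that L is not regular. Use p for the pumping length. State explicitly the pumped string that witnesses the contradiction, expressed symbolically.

Assume L is regular. Let p be the pumping length given by the pumping lemma.
Take w = 0^p 1^p 0^p 1^p = uu where u = 0^p1^p; then w ∈ L and |w| = 4p ≥ p.
The pumping lemma gives a decomposition w = xyz where |xy| ≤ p and |y| ≥ 1.
The first p characters of w are 0's, so xy (and hence y) consists only of 0's. Write y = 0^k, 1 ≤ k ≤ p.
Pump with i = 2: xy^2z = 0^{p+k} 1^p 0^p 1^p, of length 4p+k. Suppose this equals vv. The string starts with 0 and ends with 1, so v does too; thus the boundary between the two copies of v is a 1→0 transition. There is exactly one such transition, at position 2p+k, so |v| = 2p+k and |vv| = 4p+2k ≠ 4p+k since k ≥ 1. So xy^2z ∉ L.
Contradiction. Therefore L is not regular.

0^{p+k} 1^p 0^p 1^p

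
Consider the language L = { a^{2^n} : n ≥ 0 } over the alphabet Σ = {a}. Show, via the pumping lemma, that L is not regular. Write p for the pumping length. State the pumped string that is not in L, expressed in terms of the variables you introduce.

a^{2^p+k}

Assume L is regular. Let p be the pumping length given by the pumping lemma.
Take w = a^{2^p} ∈ L with |w| = 2^p ≥ p.
Write w = xyz as guaranteed by the lemma, with |xy| ≤ p and |y| ≥ 1.
Then y = a^k for some k with 1 ≤ k ≤ p.
Pump with i = 2: xy^2z = a^{2^p+k}. Since 1 ≤ k ≤ p < 2^p, we have 2^p < 2^p+k < 2^{p+1}, so 2^p+k is not a power of 2. So xy^2z ∉ L.
Contradiction. Therefore L is not regular.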